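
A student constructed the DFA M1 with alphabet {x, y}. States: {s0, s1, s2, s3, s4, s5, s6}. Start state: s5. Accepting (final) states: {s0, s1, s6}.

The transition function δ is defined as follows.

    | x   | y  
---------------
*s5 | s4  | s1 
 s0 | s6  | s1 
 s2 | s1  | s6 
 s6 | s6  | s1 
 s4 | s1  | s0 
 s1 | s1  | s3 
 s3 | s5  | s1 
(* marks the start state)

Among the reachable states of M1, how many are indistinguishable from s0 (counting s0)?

Reachable states from the start: {s0,s1,s3,s4,s5,s6}. Unreachable: {s2} — drop them.
Initial partition by acceptance: {s0,s1,s6} | {s3,s4,s5}.
Refine {s0,s1,s6} on symbol y: members go to different blocks, giving {s0,s6} and {s1}.
Refine {s3,s4,s5} on symbol x: members go to different blocks, giving {s3,s5} and {s4}.
Split {s3,s5} by δ(·,x) → {s3} and {s5}.
No further refinement is possible. Final partition (5 blocks): {s0,s6} | {s3} | {s1} | {s4} | {s5}.
The equivalence class containing s0 is {s0,s6}, of size 2.

2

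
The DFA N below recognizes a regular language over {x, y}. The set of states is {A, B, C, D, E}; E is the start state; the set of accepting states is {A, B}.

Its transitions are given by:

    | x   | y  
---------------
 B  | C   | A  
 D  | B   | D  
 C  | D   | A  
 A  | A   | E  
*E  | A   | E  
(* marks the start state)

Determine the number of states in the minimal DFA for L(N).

Reachable states from the start: {A,E}. Unreachable: {B,C,D} — drop them.
Start with accepting vs non-accepting: {A} | {E}.
Stable partition: {A} | {E} — 2 equivalence classes.

2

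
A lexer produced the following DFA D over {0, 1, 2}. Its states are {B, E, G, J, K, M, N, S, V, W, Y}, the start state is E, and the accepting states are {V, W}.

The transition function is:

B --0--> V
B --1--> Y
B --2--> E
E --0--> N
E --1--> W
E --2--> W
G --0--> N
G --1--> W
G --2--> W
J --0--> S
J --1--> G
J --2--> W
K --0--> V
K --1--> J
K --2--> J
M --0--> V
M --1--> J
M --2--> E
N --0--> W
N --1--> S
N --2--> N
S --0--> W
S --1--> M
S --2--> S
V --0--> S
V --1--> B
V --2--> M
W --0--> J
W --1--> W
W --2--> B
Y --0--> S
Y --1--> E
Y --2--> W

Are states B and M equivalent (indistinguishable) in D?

First remove the unreachable states {K}; 10 states remain.
Start with accepting vs non-accepting: {V,W} | {B,E,G,J,M,N,S,Y}.
Refine {V,W} on symbol 1: members go to different blocks, giving {W} and {V}.
Split {B,E,G,J,M,N,S,Y} by δ(·,0) → {E,G,J,Y} and {B,M} and {N,S}.
Refine {E,G,J,Y} on symbol 1: members go to different blocks, giving {J,Y} and {E,G}.
Split {N,S} by δ(·,1) → {S} and {N}.
The partition is now stable with 7 blocks: {W} | {J,Y} | {V} | {B,M} | {S} | {E,G} | {N}.
B and M lie in the same block of the stable partition, so they are equivalent — no string distinguishes them.

Yes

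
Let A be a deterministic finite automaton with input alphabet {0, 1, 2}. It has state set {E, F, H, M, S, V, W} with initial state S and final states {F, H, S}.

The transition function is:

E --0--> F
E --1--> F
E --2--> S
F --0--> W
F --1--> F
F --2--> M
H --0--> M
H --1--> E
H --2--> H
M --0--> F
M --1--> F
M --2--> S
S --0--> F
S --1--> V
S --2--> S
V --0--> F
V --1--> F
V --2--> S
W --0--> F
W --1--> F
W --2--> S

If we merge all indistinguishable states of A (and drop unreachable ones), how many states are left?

First remove the unreachable states {E,H}; 5 states remain.
P0 = {F,S} | {M,V,W}.
Split {F,S} by δ(·,0) → {S} and {F}.
The partition is now stable with 3 blocks: {S} | {M,V,W} | {F}.

3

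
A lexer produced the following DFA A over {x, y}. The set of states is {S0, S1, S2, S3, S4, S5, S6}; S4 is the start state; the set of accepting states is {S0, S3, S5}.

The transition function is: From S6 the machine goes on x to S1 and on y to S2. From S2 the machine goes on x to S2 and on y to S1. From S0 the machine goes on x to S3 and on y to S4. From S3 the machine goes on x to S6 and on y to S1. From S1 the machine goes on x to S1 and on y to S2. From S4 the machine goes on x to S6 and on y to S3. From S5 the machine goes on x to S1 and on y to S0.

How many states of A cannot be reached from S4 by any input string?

BFS from S4 reaches {S1, S2, S3, S4, S6}; the 2 state(s) S0, S5 are never visited.

2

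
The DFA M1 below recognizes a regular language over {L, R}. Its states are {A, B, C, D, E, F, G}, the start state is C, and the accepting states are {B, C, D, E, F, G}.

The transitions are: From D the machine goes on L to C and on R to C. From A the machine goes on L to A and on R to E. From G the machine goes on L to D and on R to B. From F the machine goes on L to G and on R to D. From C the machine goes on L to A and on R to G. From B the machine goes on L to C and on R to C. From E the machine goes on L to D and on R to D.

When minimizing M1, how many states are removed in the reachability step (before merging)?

1

BFS from C reaches {A, B, C, D, E, G}; the 1 state(s) F are never visited.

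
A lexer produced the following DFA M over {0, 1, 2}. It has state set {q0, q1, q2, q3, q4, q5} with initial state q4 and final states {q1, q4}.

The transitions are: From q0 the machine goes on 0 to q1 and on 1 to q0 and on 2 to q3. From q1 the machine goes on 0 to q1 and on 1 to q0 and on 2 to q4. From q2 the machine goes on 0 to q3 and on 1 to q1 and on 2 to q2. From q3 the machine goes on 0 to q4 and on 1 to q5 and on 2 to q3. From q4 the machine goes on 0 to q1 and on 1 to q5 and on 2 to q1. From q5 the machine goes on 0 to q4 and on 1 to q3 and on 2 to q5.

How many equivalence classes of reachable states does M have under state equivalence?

2

Reachable states from the start: {q0,q1,q3,q4,q5}. Unreachable: {q2} — drop them.
Start with accepting vs non-accepting: {q1,q4} | {q0,q3,q5}.
The partition is now stable with 2 blocks: {q1,q4} | {q0,q3,q5}.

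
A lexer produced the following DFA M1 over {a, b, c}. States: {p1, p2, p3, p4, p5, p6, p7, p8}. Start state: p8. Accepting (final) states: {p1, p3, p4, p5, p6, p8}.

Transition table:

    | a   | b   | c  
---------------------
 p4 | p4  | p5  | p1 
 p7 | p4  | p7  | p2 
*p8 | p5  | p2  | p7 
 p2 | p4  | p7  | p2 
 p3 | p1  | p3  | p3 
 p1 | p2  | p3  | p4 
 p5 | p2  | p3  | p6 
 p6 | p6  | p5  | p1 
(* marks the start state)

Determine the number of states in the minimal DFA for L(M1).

All states are reachable from the start state.
Start with accepting vs non-accepting: {p1,p3,p4,p5,p6,p8} | {p2,p7}.
On input a, block {p1,p3,p4,p5,p6,p8} splits into {p3,p4,p6,p8} and {p1,p5}.
On input a, block {p3,p4,p6,p8} splits into {p3,p8} and {p4,p6}.
On input b, block {p3,p8} splits into {p3} and {p8}.
No further refinement is possible. Final partition (5 blocks): {p3} | {p2,p7} | {p1,p5} | {p4,p6} | {p8}.

5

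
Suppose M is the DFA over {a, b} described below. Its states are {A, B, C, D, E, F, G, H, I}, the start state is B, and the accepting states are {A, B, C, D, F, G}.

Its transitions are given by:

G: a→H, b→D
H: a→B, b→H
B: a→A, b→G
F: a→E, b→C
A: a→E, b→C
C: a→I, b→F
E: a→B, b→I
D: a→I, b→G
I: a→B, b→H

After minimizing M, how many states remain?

3

All states are reachable from the start state.
Start with accepting vs non-accepting: {A,B,C,D,F,G} | {E,H,I}.
Refine {A,B,C,D,F,G} on symbol a: members go to different blocks, giving {A,C,D,F,G} and {B}.
No further refinement is possible. Final partition (3 blocks): {A,C,D,F,G} | {E,H,I} | {B}.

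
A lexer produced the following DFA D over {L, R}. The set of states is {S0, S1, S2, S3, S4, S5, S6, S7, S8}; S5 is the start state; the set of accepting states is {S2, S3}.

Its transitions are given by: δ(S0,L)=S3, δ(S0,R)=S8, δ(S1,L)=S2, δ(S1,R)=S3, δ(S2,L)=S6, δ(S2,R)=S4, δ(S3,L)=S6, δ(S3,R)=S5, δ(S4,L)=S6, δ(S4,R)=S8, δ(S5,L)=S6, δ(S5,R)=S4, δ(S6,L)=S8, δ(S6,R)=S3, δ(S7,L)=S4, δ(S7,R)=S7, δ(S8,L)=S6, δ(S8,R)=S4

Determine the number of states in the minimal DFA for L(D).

First remove the unreachable states {S0,S1,S2,S7}; 5 states remain.
P0 = {S3} | {S4,S5,S6,S8}.
Refine {S4,S5,S6,S8} on symbol R: members go to different blocks, giving {S4,S5,S8} and {S6}.
No further refinement is possible. Final partition (3 blocks): {S3} | {S4,S5,S8} | {S6}.

3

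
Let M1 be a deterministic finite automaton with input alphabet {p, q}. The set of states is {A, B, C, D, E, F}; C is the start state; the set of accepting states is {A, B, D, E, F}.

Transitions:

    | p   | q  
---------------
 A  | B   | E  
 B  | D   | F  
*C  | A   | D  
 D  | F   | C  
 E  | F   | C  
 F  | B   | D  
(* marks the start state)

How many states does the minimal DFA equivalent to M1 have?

All states are reachable from the start state.
Initial partition by acceptance: {A,B,D,E,F} | {C}.
On input q, block {A,B,D,E,F} splits into {A,B,F} and {D,E}.
On input p, block {A,B,F} splits into {A,F} and {B}.
The partition is now stable with 4 blocks: {A,F} | {C} | {D,E} | {B}.

4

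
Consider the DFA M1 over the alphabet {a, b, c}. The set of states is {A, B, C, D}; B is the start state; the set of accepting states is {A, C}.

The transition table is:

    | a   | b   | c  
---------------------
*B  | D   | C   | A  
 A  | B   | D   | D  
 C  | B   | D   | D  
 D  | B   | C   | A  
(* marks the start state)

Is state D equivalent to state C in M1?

All states are reachable from the start state.
Start with accepting vs non-accepting: {A,C} | {B,D}.
Stable partition: {A,C} | {B,D} — 2 equivalence classes.
D and C end up in different blocks, so they are distinguishable. For instance, the string 'ε' is accepted from only C.

No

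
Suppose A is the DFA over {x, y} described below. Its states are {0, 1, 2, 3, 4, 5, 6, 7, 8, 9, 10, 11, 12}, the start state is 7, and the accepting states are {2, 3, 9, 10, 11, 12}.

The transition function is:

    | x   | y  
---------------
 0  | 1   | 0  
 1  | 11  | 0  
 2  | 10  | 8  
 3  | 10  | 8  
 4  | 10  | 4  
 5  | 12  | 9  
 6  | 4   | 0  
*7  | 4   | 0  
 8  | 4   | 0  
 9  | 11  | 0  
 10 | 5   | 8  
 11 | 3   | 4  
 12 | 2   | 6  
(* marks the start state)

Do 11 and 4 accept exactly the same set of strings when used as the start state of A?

No

All states are reachable from the start state.
Start with accepting vs non-accepting: {2,3,9,10,11,12} | {0,1,4,5,6,7,8}.
Split {2,3,9,10,11,12} by δ(·,x) → {2,3,9,11,12} and {10}.
Refine {2,3,9,11,12} on symbol x: members go to different blocks, giving {9,11,12} and {2,3}.
Split {9,11,12} by δ(·,x) → {11,12} and {9}.
Refine {0,1,4,5,6,7,8} on symbol x: members go to different blocks, giving {0,6,7,8} and {1,5} and {4}.
Refine {11,12} on symbol y: members go to different blocks, giving {11} and {12}.
Refine {0,6,7,8} on symbol x: members go to different blocks, giving {6,7,8} and {0}.
Split {1,5} by δ(·,x) → {1} and {5}.
The partition is now stable with 10 blocks: {11} | {6,7,8} | {10} | {2,3} | {9} | {1} | {4} | {12} | {0} | {5}.
11 and 4 end up in different blocks, so they are distinguishable. For instance, the string 'ε' is accepted from only 11.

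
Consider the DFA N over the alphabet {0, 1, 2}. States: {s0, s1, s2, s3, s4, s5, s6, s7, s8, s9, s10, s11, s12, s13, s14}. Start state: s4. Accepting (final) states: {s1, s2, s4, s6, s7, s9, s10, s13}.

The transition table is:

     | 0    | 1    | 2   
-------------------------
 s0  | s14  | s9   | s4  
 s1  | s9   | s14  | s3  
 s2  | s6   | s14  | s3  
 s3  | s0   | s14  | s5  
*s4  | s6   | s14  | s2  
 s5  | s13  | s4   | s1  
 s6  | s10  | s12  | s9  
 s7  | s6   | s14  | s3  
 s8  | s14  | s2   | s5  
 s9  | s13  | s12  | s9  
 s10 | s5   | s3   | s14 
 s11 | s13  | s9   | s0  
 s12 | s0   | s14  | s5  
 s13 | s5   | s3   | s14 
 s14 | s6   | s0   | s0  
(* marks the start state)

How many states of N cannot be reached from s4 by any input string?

Starting at s4 and following transitions, the reachable set is {s0, s1, s2, s3, s4, s5, s6, s9, s10, s12, s13, s14}. That leaves s7, s8, s11 unreachable — 3 in total.

3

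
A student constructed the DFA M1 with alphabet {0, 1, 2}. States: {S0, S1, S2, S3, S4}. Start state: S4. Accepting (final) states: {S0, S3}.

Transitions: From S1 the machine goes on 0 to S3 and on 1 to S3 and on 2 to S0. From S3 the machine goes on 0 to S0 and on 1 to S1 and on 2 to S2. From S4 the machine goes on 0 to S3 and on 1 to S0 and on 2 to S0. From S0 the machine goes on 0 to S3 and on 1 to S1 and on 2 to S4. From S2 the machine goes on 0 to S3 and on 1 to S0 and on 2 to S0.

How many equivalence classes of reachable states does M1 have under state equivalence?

2

Every state is reachable, so we keep all 5.
P0 = {S0,S3} | {S1,S2,S4}.
Stable partition: {S0,S3} | {S1,S2,S4} — 2 equivalence classes.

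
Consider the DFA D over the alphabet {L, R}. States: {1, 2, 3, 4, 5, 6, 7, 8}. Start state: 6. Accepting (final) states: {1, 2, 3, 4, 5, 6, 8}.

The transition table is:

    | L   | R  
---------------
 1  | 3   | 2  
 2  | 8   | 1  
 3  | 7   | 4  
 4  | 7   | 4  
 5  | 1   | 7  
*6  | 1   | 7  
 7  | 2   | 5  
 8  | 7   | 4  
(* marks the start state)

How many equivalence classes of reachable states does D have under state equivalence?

4

Start with accepting vs non-accepting: {1,2,3,4,5,6,8} | {7}.
Split {1,2,3,4,5,6,8} by δ(·,L) → {1,2,5,6} and {3,4,8}.
On input L, block {1,2,5,6} splits into {1,2} and {5,6}.
Stable partition: {1,2} | {7} | {3,4,8} | {5,6} — 4 equivalence classes.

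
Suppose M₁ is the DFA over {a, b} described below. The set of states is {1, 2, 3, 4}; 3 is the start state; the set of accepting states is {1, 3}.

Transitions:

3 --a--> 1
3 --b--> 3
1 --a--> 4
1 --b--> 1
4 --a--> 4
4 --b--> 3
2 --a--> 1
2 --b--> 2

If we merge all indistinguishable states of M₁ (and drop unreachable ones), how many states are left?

Reachable states from the start: {1,3,4}. Unreachable: {2} — drop them.
Initial partition by acceptance: {1,3} | {4}.
On input a, block {1,3} splits into {1} and {3}.
No further refinement is possible. Final partition (3 blocks): {1} | {4} | {3}.

3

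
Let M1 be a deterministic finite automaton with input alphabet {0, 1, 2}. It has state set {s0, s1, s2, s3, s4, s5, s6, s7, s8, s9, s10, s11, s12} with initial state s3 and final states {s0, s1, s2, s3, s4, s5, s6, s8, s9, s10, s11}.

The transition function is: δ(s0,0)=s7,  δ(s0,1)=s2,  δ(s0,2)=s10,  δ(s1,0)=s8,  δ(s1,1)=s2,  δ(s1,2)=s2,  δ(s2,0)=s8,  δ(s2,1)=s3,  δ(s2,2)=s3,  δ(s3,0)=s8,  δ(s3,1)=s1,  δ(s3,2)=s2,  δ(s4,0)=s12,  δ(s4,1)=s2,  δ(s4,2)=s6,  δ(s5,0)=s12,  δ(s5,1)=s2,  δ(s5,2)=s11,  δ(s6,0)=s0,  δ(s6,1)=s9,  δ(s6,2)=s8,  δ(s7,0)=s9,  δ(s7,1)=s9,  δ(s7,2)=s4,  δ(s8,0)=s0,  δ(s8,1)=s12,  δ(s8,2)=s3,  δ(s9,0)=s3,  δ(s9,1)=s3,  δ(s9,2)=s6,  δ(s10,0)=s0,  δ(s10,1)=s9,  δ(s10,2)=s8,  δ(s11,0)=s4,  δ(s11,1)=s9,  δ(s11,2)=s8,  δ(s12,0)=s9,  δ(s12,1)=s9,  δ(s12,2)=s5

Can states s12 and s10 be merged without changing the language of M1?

All states are reachable from the start state.
Initial partition by acceptance: {s0,s1,s2,s3,s4,s5,s6,s8,s9,s10,s11} | {s7,s12}.
Split {s0,s1,s2,s3,s4,s5,s6,s8,s9,s10,s11} by δ(·,0) → {s1,s2,s3,s6,s8,s9,s10,s11} and {s0,s4,s5}.
Refine {s1,s2,s3,s6,s8,s9,s10,s11} on symbol 0: members go to different blocks, giving {s1,s2,s3,s9} and {s6,s8,s10,s11}.
Split {s1,s2,s3,s9} by δ(·,0) → {s1,s2,s3} and {s9}.
Split {s6,s8,s10,s11} by δ(·,1) → {s6,s10,s11} and {s8}.
Stable partition: {s1,s2,s3} | {s7,s12} | {s0,s4,s5} | {s6,s10,s11} | {s9} | {s8} — 6 equivalence classes.
s12 and s10 end up in different blocks, so they are distinguishable. For instance, the string 'ε' is accepted from only s10.

No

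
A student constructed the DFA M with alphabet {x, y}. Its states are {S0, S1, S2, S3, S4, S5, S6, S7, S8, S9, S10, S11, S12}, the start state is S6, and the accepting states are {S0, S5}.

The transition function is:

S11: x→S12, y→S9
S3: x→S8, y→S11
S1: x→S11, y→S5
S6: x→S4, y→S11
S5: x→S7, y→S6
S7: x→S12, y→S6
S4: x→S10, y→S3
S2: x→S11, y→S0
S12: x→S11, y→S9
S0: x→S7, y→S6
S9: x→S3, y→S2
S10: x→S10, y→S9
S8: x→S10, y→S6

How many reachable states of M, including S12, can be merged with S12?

States {S1,S5} cannot be reached from the start state, so discard them.
Initial partition by acceptance: {S0} | {S2,S3,S4,S6,S7,S8,S9,S10,S11,S12}.
Refine {S2,S3,S4,S6,S7,S8,S9,S10,S11,S12} on symbol y: members go to different blocks, giving {S3,S4,S6,S7,S8,S9,S10,S11,S12} and {S2}.
Refine {S3,S4,S6,S7,S8,S9,S10,S11,S12} on symbol y: members go to different blocks, giving {S3,S4,S6,S7,S8,S10,S11,S12} and {S9}.
On input y, block {S3,S4,S6,S7,S8,S10,S11,S12} splits into {S3,S4,S6,S7,S8} and {S10,S11,S12}.
Split {S3,S4,S6,S7,S8} by δ(·,x) → {S4,S7,S8} and {S3,S6}.
No further refinement is possible. Final partition (6 blocks): {S0} | {S4,S7,S8} | {S2} | {S9} | {S10,S11,S12} | {S3,S6}.
The equivalence class containing S12 is {S10,S11,S12}, of size 3.

3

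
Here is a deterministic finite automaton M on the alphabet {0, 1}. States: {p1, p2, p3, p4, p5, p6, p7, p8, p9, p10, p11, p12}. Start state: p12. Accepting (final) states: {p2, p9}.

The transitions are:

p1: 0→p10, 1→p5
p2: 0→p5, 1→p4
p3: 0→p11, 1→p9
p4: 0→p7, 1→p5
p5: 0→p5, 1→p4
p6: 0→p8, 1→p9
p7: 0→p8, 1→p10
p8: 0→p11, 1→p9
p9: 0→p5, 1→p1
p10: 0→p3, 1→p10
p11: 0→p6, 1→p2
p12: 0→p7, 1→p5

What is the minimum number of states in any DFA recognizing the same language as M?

5

Every state is reachable, so we keep all 12.
Initial partition by acceptance: {p2,p9} | {p1,p3,p4,p5,p6,p7,p8,p10,p11,p12}.
Split {p1,p3,p4,p5,p6,p7,p8,p10,p11,p12} by δ(·,1) → {p1,p4,p5,p7,p10,p12} and {p3,p6,p8,p11}.
Split {p1,p4,p5,p7,p10,p12} by δ(·,0) → {p1,p4,p5,p12} and {p7,p10}.
Refine {p1,p4,p5,p12} on symbol 0: members go to different blocks, giving {p1,p4,p12} and {p5}.
Stable partition: {p2,p9} | {p1,p4,p12} | {p3,p6,p8,p11} | {p7,p10} | {p5} — 5 equivalence classes.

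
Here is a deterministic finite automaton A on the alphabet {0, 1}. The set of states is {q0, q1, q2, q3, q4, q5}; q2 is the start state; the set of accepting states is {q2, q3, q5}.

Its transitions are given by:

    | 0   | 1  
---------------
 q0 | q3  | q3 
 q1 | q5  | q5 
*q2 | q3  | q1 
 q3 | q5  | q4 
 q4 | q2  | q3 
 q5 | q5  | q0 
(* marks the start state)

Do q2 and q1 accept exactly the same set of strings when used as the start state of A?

No

All states are reachable from the start state.
Initial partition by acceptance: {q2,q3,q5} | {q0,q1,q4}.
No further refinement is possible. Final partition (2 blocks): {q2,q3,q5} | {q0,q1,q4}.
q2 and q1 end up in different blocks, so they are distinguishable. For instance, the string 'ε' is accepted from only q2.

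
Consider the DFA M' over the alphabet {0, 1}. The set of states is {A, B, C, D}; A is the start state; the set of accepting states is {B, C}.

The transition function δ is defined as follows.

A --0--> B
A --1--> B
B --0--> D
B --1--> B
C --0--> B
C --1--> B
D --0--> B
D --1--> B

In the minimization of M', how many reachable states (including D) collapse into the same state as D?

2

First remove the unreachable states {C}; 3 states remain.
Start with accepting vs non-accepting: {B} | {A,D}.
No further refinement is possible. Final partition (2 blocks): {B} | {A,D}.
State D belongs to the block {A,D}, which has 2 states.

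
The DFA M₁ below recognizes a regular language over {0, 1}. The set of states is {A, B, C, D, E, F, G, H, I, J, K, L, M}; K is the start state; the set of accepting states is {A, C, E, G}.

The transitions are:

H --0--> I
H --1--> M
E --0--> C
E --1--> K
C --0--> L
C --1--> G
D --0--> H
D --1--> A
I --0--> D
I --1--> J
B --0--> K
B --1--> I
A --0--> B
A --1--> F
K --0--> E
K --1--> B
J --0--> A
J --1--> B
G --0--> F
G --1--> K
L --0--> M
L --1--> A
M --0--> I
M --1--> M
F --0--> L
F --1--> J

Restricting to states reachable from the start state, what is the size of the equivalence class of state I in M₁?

Start with accepting vs non-accepting: {A,C,E,G} | {B,D,F,H,I,J,K,L,M}.
On input 0, block {A,C,E,G} splits into {A,C,G} and {E}.
Split {A,C,G} by δ(·,1) → {A,G} and {C}.
Refine {B,D,F,H,I,J,K,L,M} on symbol 0: members go to different blocks, giving {B,D,F,H,I,L,M} and {J} and {K}.
Refine {A,G} on symbol 1: members go to different blocks, giving {A} and {G}.
Refine {B,D,F,H,I,L,M} on symbol 0: members go to different blocks, giving {D,F,H,I,L,M} and {B}.
On input 1, block {D,F,H,I,L,M} splits into {D,L} and {F,I} and {H,M}.
Stable partition: {A} | {D,L} | {E} | {C} | {J} | {K} | {G} | {B} | {F,I} | {H,M} — 10 equivalence classes.
The equivalence class containing I is {F,I}, of size 2.

2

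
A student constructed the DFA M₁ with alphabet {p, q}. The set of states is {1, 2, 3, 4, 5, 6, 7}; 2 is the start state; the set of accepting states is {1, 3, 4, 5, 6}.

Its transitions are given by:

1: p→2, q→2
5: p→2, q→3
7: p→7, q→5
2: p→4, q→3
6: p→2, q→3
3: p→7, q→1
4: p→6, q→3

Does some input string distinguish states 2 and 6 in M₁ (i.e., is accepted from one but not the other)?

All states are reachable from the start state.
P0 = {1,3,4,5,6} | {2,7}.
On input p, block {1,3,4,5,6} splits into {1,3,5,6} and {4}.
On input q, block {1,3,5,6} splits into {3,5,6} and {1}.
On input q, block {3,5,6} splits into {5,6} and {3}.
Split {2,7} by δ(·,p) → {2} and {7}.
The partition is now stable with 6 blocks: {5,6} | {2} | {4} | {1} | {3} | {7}.
2 and 6 end up in different blocks, so they are distinguishable. For instance, the string 'ε' is accepted from only 6.

Yes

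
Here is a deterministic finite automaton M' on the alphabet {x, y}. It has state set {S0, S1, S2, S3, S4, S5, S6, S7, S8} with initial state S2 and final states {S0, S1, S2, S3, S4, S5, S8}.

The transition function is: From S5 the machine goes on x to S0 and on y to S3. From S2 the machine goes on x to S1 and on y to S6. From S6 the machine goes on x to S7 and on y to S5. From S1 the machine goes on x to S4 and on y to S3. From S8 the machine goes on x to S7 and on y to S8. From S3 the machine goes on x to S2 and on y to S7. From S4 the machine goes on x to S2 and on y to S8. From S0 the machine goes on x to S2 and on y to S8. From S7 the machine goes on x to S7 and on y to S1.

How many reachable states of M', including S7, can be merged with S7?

All states are reachable from the start state.
Initial partition by acceptance: {S0,S1,S2,S3,S4,S5,S8} | {S6,S7}.
On input x, block {S0,S1,S2,S3,S4,S5,S8} splits into {S0,S1,S2,S3,S4,S5} and {S8}.
Refine {S0,S1,S2,S3,S4,S5} on symbol y: members go to different blocks, giving {S0,S4} and {S1,S5} and {S2,S3}.
Split {S2,S3} by δ(·,x) → {S2} and {S3}.
The partition is now stable with 6 blocks: {S0,S4} | {S6,S7} | {S8} | {S1,S5} | {S2} | {S3}.
State S7 belongs to the block {S6,S7}, which has 2 states.

2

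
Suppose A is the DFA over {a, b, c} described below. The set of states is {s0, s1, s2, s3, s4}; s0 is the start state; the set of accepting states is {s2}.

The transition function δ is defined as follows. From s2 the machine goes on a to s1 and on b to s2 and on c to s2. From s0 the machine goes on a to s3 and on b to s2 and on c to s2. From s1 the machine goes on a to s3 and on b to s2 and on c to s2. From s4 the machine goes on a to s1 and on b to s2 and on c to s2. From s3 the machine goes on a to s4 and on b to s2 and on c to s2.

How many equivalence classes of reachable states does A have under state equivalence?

P0 = {s2} | {s0,s1,s3,s4}.
The partition is now stable with 2 blocks: {s2} | {s0,s1,s3,s4}.

2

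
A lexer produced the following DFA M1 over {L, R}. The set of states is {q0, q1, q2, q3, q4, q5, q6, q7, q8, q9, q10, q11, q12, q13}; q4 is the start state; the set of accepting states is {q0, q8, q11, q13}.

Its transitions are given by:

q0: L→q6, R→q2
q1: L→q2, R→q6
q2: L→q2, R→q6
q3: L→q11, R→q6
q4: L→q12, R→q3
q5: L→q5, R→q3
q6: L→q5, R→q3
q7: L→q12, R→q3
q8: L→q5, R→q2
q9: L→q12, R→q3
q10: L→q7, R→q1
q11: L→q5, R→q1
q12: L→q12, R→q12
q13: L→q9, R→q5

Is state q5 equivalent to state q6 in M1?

Reachable states from the start: {q1,q2,q3,q4,q5,q6,q11,q12}. Unreachable: {q0,q7,q8,q9,q10,q13} — drop them.
Start with accepting vs non-accepting: {q11} | {q1,q2,q3,q4,q5,q6,q12}.
On input L, block {q1,q2,q3,q4,q5,q6,q12} splits into {q1,q2,q4,q5,q6,q12} and {q3}.
Split {q1,q2,q4,q5,q6,q12} by δ(·,R) → {q1,q2,q12} and {q4,q5,q6}.
Refine {q1,q2,q12} on symbol R: members go to different blocks, giving {q1,q2} and {q12}.
Refine {q4,q5,q6} on symbol L: members go to different blocks, giving {q5,q6} and {q4}.
The partition is now stable with 6 blocks: {q11} | {q1,q2} | {q3} | {q5,q6} | {q12} | {q4}.
q5 and q6 lie in the same block of the stable partition, so they are equivalent — no string distinguishes them.

Yes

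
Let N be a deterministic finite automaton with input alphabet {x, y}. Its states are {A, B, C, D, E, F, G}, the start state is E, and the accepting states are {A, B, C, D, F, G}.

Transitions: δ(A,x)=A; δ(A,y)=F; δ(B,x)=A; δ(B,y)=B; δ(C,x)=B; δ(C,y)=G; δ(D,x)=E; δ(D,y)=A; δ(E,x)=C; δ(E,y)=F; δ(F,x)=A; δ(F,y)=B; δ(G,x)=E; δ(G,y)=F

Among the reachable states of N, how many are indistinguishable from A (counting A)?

States {D} cannot be reached from the start state, so discard them.
P0 = {A,B,C,F,G} | {E}.
Refine {A,B,C,F,G} on symbol x: members go to different blocks, giving {A,B,C,F} and {G}.
Split {A,B,C,F} by δ(·,y) → {A,B,F} and {C}.
The partition is now stable with 4 blocks: {A,B,F} | {E} | {G} | {C}.
The equivalence class containing A is {A,B,F}, of size 3.

3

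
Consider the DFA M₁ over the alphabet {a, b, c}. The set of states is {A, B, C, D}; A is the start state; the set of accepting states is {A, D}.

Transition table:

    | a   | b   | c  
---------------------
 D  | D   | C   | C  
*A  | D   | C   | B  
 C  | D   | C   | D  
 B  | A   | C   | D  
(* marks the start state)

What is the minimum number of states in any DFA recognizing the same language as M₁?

Start with accepting vs non-accepting: {A,D} | {B,C}.
No further refinement is possible. Final partition (2 blocks): {A,D} | {B,C}.

2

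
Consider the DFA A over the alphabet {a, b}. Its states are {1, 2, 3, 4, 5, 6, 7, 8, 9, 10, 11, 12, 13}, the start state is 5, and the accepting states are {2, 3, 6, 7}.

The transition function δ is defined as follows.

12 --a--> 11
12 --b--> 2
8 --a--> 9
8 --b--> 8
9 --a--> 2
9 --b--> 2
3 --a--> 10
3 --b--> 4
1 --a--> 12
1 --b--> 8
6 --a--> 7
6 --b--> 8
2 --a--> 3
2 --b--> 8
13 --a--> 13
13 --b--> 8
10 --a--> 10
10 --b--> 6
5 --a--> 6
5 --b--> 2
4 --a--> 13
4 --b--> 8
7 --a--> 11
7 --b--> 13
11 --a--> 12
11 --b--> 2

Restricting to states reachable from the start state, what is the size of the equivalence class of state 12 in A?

3

Reachable states from the start: {2,3,4,5,6,7,8,9,10,11,12,13}. Unreachable: {1} — drop them.
Initial partition by acceptance: {2,3,6,7} | {4,5,8,9,10,11,12,13}.
Split {2,3,6,7} by δ(·,a) → {2,6} and {3,7}.
Refine {4,5,8,9,10,11,12,13} on symbol a: members go to different blocks, giving {4,8,10,11,12,13} and {5,9}.
On input a, block {4,8,10,11,12,13} splits into {4,10,11,12,13} and {8}.
Refine {4,10,11,12,13} on symbol b: members go to different blocks, giving {10,11,12} and {4,13}.
Stable partition: {2,6} | {10,11,12} | {3,7} | {5,9} | {8} | {4,13} — 6 equivalence classes.
The equivalence class containing 12 is {10,11,12}, of size 3.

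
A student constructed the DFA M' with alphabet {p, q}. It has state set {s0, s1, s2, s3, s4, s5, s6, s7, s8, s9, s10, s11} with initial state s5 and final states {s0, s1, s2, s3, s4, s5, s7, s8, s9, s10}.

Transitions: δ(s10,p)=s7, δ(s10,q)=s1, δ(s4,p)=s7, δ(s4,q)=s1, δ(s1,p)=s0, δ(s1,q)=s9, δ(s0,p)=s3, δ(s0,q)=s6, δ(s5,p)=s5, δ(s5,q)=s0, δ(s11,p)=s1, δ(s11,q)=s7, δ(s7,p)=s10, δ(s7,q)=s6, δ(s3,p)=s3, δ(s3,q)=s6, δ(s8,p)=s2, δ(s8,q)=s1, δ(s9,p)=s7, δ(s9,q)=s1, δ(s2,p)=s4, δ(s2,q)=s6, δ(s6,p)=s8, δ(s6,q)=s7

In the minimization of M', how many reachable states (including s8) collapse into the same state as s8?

First remove the unreachable states {s11}; 11 states remain.
Start with accepting vs non-accepting: {s0,s1,s2,s3,s4,s5,s7,s8,s9,s10} | {s6}.
On input q, block {s0,s1,s2,s3,s4,s5,s7,s8,s9,s10} splits into {s1,s4,s5,s8,s9,s10} and {s0,s2,s3,s7}.
On input p, block {s1,s4,s5,s8,s9,s10} splits into {s1,s4,s8,s9,s10} and {s5}.
Split {s0,s2,s3,s7} by δ(·,p) → {s0,s3} and {s2,s7}.
On input p, block {s1,s4,s8,s9,s10} splits into {s4,s8,s9,s10} and {s1}.
Stable partition: {s4,s8,s9,s10} | {s6} | {s0,s3} | {s5} | {s2,s7} | {s1} — 6 equivalence classes.
The equivalence class containing s8 is {s4,s8,s9,s10}, of size 4.

4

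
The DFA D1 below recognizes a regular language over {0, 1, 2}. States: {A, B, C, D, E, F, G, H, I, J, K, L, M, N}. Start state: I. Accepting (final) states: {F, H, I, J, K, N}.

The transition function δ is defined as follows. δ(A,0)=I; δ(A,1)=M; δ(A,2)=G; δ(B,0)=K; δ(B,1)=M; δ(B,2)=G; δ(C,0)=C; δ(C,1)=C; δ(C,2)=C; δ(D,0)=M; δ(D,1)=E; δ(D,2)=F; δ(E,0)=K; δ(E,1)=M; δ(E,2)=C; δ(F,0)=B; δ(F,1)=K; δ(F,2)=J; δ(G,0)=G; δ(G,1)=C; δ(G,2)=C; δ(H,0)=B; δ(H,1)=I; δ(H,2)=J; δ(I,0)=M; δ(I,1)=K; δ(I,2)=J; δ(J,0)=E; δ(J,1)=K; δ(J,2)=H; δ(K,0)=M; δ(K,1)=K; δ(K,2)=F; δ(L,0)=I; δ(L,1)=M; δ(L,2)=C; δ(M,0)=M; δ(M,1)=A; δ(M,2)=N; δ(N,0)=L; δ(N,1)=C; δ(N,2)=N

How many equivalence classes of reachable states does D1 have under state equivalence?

6

States {D} cannot be reached from the start state, so discard them.
Start with accepting vs non-accepting: {F,H,I,J,K,N} | {A,B,C,E,G,L,M}.
On input 1, block {F,H,I,J,K,N} splits into {F,H,I,J,K} and {N}.
Split {A,B,C,E,G,L,M} by δ(·,0) → {A,B,E,L} and {C,G,M}.
On input 0, block {F,H,I,J,K} splits into {F,H,J} and {I,K}.
On input 1, block {C,G,M} splits into {C,G} and {M}.
No further refinement is possible. Final partition (6 blocks): {F,H,J} | {A,B,E,L} | {N} | {C,G} | {I,K} | {M}.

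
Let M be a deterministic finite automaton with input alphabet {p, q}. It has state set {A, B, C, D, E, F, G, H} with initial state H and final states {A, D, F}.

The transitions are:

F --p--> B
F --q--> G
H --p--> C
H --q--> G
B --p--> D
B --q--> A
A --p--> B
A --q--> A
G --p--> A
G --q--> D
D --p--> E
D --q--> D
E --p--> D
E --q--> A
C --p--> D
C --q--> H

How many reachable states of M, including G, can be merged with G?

3

Reachable states from the start: {A,B,C,D,E,G,H}. Unreachable: {F} — drop them.
Initial partition by acceptance: {A,D} | {B,C,E,G,H}.
Refine {B,C,E,G,H} on symbol p: members go to different blocks, giving {B,C,E,G} and {H}.
On input q, block {B,C,E,G} splits into {B,E,G} and {C}.
Stable partition: {A,D} | {B,E,G} | {H} | {C} — 4 equivalence classes.
The equivalence class containing G is {B,E,G}, of size 3.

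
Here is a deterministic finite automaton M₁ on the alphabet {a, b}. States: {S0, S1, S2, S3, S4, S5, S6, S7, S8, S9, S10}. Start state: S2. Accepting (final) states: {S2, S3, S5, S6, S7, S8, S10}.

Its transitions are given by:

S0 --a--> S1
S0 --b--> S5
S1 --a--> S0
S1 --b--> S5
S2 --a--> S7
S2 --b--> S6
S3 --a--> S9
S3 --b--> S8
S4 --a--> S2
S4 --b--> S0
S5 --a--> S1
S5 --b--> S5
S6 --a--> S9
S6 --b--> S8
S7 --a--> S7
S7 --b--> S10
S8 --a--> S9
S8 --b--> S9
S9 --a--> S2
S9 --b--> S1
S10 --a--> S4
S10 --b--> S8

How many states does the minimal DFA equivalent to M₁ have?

Reachable states from the start: {S0,S1,S2,S4,S5,S6,S7,S8,S9,S10}. Unreachable: {S3} — drop them.
P0 = {S2,S5,S6,S7,S8,S10} | {S0,S1,S4,S9}.
On input a, block {S2,S5,S6,S7,S8,S10} splits into {S5,S6,S8,S10} and {S2,S7}.
On input b, block {S5,S6,S8,S10} splits into {S5,S6,S10} and {S8}.
Refine {S5,S6,S10} on symbol b: members go to different blocks, giving {S6,S10} and {S5}.
Split {S0,S1,S4,S9} by δ(·,a) → {S0,S1} and {S4,S9}.
No further refinement is possible. Final partition (6 blocks): {S6,S10} | {S0,S1} | {S2,S7} | {S8} | {S5} | {S4,S9}.

6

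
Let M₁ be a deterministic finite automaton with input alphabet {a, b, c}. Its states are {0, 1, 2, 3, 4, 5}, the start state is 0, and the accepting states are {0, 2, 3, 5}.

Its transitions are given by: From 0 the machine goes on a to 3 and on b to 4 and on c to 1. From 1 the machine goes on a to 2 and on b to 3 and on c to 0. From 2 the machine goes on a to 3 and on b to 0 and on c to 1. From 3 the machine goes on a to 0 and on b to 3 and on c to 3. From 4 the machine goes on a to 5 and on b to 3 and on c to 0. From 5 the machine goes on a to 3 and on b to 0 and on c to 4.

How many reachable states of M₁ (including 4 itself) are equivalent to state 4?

2

Start with accepting vs non-accepting: {0,2,3,5} | {1,4}.
Split {0,2,3,5} by δ(·,b) → {2,3,5} and {0}.
Split {2,3,5} by δ(·,a) → {2,5} and {3}.
No further refinement is possible. Final partition (4 blocks): {2,5} | {1,4} | {0} | {3}.
The equivalence class containing 4 is {1,4}, of size 2.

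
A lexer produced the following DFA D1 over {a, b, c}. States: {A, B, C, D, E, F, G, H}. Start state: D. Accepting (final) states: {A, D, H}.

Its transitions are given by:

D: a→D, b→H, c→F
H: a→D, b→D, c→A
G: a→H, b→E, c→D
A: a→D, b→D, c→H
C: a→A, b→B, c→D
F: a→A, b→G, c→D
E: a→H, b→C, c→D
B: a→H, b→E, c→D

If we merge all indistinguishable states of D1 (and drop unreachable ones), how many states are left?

3

P0 = {A,D,H} | {B,C,E,F,G}.
Refine {A,D,H} on symbol c: members go to different blocks, giving {A,H} and {D}.
Stable partition: {A,H} | {B,C,E,F,G} | {D} — 3 equivalence classes.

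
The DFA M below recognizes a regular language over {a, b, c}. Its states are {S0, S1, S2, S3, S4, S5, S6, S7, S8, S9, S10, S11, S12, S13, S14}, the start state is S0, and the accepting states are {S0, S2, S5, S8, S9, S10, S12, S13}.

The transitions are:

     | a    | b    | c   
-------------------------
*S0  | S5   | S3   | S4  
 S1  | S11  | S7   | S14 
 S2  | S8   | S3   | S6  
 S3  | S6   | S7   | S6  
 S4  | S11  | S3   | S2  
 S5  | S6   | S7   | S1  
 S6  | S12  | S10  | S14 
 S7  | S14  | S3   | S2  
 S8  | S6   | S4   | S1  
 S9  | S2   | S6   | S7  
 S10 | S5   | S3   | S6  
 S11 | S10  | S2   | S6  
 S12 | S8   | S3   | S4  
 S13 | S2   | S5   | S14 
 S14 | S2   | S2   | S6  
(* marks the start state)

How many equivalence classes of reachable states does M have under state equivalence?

8

States {S9,S13} cannot be reached from the start state, so discard them.
Start with accepting vs non-accepting: {S0,S2,S5,S8,S10,S12} | {S1,S3,S4,S6,S7,S11,S14}.
Refine {S0,S2,S5,S8,S10,S12} on symbol a: members go to different blocks, giving {S0,S2,S10,S12} and {S5,S8}.
Split {S1,S3,S4,S6,S7,S11,S14} by δ(·,a) → {S1,S3,S4,S7} and {S6,S11,S14}.
On input c, block {S0,S2,S10,S12} splits into {S0,S12} and {S2,S10}.
Split {S1,S3,S4,S7} by δ(·,c) → {S1,S3} and {S4,S7}.
Split {S6,S11,S14} by δ(·,a) → {S11,S14} and {S6}.
Refine {S1,S3} on symbol a: members go to different blocks, giving {S1} and {S3}.
Stable partition: {S0,S12} | {S1} | {S5,S8} | {S11,S14} | {S2,S10} | {S4,S7} | {S6} | {S3} — 8 equivalence classes.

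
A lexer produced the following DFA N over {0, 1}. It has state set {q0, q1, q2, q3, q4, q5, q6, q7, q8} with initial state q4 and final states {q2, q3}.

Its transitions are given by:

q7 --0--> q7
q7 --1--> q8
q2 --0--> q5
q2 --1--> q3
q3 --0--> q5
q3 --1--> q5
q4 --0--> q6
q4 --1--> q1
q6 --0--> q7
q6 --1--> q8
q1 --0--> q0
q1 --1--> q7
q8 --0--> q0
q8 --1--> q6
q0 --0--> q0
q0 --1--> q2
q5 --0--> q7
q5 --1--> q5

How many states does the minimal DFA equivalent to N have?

Every state is reachable, so we keep all 9.
Initial partition by acceptance: {q2,q3} | {q0,q1,q4,q5,q6,q7,q8}.
Split {q2,q3} by δ(·,1) → {q2} and {q3}.
On input 1, block {q0,q1,q4,q5,q6,q7,q8} splits into {q1,q4,q5,q6,q7,q8} and {q0}.
Split {q1,q4,q5,q6,q7,q8} by δ(·,0) → {q4,q5,q6,q7} and {q1,q8}.
Refine {q4,q5,q6,q7} on symbol 1: members go to different blocks, giving {q4,q6,q7} and {q5}.
The partition is now stable with 6 blocks: {q2} | {q4,q6,q7} | {q3} | {q0} | {q1,q8} | {q5}.

6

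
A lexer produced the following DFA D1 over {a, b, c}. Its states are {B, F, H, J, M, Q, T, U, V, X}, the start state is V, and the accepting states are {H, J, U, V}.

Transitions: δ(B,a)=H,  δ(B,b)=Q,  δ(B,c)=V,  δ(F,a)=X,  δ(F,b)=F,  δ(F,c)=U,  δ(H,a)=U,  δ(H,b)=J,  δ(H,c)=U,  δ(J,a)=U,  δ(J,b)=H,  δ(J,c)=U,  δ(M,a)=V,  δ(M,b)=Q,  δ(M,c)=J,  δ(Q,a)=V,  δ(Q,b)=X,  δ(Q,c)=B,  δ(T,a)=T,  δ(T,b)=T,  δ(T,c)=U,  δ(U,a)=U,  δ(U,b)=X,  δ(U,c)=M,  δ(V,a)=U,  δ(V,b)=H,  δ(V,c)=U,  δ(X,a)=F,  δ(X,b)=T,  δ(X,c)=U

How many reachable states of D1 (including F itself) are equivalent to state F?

3

P0 = {H,J,U,V} | {B,F,M,Q,T,X}.
On input b, block {H,J,U,V} splits into {H,J,V} and {U}.
Refine {B,F,M,Q,T,X} on symbol a: members go to different blocks, giving {B,M,Q} and {F,T,X}.
On input b, block {B,M,Q} splits into {B,M} and {Q}.
No further refinement is possible. Final partition (5 blocks): {H,J,V} | {B,M} | {U} | {F,T,X} | {Q}.
State F belongs to the block {F,T,X}, which has 3 states.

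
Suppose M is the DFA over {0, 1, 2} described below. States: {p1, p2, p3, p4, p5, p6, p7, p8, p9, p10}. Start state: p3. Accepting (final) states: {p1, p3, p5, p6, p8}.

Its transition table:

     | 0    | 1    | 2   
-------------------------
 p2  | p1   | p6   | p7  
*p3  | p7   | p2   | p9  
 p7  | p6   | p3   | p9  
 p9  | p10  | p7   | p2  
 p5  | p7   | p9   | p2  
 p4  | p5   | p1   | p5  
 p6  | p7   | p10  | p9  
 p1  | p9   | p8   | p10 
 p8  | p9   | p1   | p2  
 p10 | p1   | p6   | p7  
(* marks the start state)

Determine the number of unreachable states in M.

2

Starting at p3 and following transitions, the reachable set is {p1, p2, p3, p6, p7, p8, p9, p10}. That leaves p4, p5 unreachable — 2 in total.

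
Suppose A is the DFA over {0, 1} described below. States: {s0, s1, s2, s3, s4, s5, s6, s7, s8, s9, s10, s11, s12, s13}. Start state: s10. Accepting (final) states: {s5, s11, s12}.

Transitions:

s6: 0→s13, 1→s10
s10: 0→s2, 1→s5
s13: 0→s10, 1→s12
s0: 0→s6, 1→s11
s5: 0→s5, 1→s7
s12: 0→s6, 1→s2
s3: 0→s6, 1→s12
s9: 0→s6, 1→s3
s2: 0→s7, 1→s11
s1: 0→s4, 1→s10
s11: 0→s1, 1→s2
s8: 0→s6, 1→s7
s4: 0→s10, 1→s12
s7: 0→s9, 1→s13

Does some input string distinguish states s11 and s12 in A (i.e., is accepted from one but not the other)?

Reachable states from the start: {s1,s2,s3,s4,s5,s6,s7,s9,s10,s11,s12,s13}. Unreachable: {s0,s8} — drop them.
Start with accepting vs non-accepting: {s5,s11,s12} | {s1,s2,s3,s4,s6,s7,s9,s10,s13}.
Refine {s5,s11,s12} on symbol 0: members go to different blocks, giving {s11,s12} and {s5}.
Refine {s1,s2,s3,s4,s6,s7,s9,s10,s13} on symbol 1: members go to different blocks, giving {s1,s6,s7,s9} and {s2,s3,s4,s13} and {s10}.
On input 0, block {s1,s6,s7,s9} splits into {s1,s6} and {s7,s9}.
Split {s2,s3,s4,s13} by δ(·,0) → {s4,s13} and {s2} and {s3}.
On input 0, block {s7,s9} splits into {s7} and {s9}.
Stable partition: {s11,s12} | {s1,s6} | {s5} | {s4,s13} | {s10} | {s7} | {s2} | {s3} | {s9} — 9 equivalence classes.
s11 and s12 lie in the same block of the stable partition, so they are equivalent — no string distinguishes them.

No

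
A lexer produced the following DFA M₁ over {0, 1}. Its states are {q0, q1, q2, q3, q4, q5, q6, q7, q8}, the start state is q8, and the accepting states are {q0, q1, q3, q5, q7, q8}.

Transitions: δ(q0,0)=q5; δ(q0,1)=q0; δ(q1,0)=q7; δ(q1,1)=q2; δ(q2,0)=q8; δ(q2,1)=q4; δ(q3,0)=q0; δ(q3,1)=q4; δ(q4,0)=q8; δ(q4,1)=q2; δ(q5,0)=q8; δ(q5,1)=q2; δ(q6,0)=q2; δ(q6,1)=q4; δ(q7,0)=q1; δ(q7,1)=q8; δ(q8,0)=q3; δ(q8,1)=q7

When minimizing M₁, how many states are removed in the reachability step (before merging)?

No path from q8 leads to q6; the other 8 states are all reachable.

1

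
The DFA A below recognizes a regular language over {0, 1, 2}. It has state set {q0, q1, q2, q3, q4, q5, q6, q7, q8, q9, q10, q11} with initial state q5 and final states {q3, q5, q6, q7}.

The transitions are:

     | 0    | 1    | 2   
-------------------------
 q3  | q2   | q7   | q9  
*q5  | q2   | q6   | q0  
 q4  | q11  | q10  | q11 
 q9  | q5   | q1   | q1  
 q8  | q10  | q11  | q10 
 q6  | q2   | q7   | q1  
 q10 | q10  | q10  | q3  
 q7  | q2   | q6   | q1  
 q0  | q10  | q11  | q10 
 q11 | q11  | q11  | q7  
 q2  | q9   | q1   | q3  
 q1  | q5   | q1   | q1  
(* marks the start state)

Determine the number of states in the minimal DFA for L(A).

6

First remove the unreachable states {q4,q8}; 10 states remain.
Initial partition by acceptance: {q3,q5,q6,q7} | {q0,q1,q2,q9,q10,q11}.
Split {q0,q1,q2,q9,q10,q11} by δ(·,0) → {q0,q2,q10,q11} and {q1,q9}.
On input 2, block {q3,q5,q6,q7} splits into {q3,q6,q7} and {q5}.
On input 0, block {q0,q2,q10,q11} splits into {q0,q10,q11} and {q2}.
On input 2, block {q0,q10,q11} splits into {q10,q11} and {q0}.
The partition is now stable with 6 blocks: {q3,q6,q7} | {q10,q11} | {q1,q9} | {q5} | {q2} | {q0}.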